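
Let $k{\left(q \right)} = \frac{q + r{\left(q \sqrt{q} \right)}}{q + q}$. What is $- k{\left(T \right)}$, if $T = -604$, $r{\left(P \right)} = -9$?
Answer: $- \frac{613}{1208} \approx -0.50745$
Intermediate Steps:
$k{\left(q \right)} = \frac{-9 + q}{2 q}$ ($k{\left(q \right)} = \frac{q - 9}{q + q} = \frac{-9 + q}{2 q}$)
$- k{\left(T \right)} = - \frac{-9 - 604}{2 \left(-604\right)} = - \frac{\left(-1\right) \left(-613\right)}{2 \cdot 604} = \left(-1\right) \frac{613}{1208} = - \frac{613}{1208}$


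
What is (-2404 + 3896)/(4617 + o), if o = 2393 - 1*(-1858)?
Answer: 373/2217 ≈ 0.16825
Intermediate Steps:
o = 4251 (o = 2393 + 1858 = 4251)
(-2404 + 3896)/(4617 + o) = (-2404 + 3896)/(4617 + 4251) = 1492/8868 = 1492*(1/8868) = 373/2217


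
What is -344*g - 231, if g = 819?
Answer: -281967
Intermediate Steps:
-344*g - 231 = -344*819 - 231 = -281736 - 231 = -281967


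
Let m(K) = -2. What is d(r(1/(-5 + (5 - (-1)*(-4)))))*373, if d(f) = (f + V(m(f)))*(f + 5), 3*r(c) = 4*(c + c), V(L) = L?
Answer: -38792/9 ≈ -4310.2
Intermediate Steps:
r(c) = 8*c/3 (r(c) = (4*(c + c))/3 = (4*(2*c))/3 = (8*c)/3 = 8*c/3)
d(f) = (-2 + f)*(5 + f) (d(f) = (f - 2)*(f + 5) = (-2 + f)*(5 + f))
d(r(1/(-5 + (5 - (-1)*(-4)))))*373 = (-10 + (8/(3*(-5 + (5 - (-1)*(-4)))))**2 + 3*(8/(3*(-5 + (5 - (-1)*(-4))))))*373 = (-10 + (8/(3*(-5 + (5 - 1*4))))**2 + 3*(8/(3*(-5 + (5 - 1*4)))))*373 = (-10 + (8/(3*(-5 + (5 - 4))))**2 + 3*(8/(3*(-5 + (5 - 4)))))*373 = (-10 + (8/(3*(-5 + 1)))**2 + 3*(8/(3*(-5 + 1))))*373 = (-10 + ((8/3)/(-4))**2 + 3*((8/3)/(-4)))*373 = (-10 + ((8/3)*(-1/4))**2 + 3*((8/3)*(-1/4)))*373 = (-10 + (-2/3)**2 + 3*(-2/3))*373 = (-10 + 4/9 - 2)*373 = -104/9*373 = -38792/9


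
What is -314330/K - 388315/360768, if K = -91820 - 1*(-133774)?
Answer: -64845786475/7567830336 ≈ -8.5686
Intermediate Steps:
K = 41954 (K = -91820 + 133774 = 41954)
-314330/K - 388315/360768 = -314330/41954 - 388315/360768 = -314330*1/41954 - 388315*1/360768 = -157165/20977 - 388315/360768 = -64845786475/7567830336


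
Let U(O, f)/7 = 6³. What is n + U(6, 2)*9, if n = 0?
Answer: 13608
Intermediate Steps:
U(O, f) = 1512 (U(O, f) = 7*6³ = 7*216 = 1512)
n + U(6, 2)*9 = 0 + 1512*9 = 0 + 13608 = 13608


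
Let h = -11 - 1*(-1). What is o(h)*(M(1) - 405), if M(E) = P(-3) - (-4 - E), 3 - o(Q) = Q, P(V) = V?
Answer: -5239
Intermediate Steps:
h = -10 (h = -11 + 1 = -10)
o(Q) = 3 - Q
M(E) = 1 + E (M(E) = -3 - (-4 - E) = -3 + (4 + E) = 1 + E)
o(h)*(M(1) - 405) = (3 - 1*(-10))*((1 + 1) - 405) = (3 + 10)*(2 - 405) = 13*(-403) = -5239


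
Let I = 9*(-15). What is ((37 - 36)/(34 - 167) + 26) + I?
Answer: -14498/133 ≈ -109.01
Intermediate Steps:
I = -135
((37 - 36)/(34 - 167) + 26) + I = ((37 - 36)/(34 - 167) + 26) - 135 = (1/(-133) + 26) - 135 = (1*(-1/133) + 26) - 135 = (-1/133 + 26) - 135 = 3457/133 - 135 = -14498/133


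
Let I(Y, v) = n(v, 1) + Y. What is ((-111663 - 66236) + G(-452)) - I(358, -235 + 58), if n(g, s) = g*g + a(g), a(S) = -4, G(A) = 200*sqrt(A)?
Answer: -209582 + 400*I*sqrt(113) ≈ -2.0958e+5 + 4252.1*I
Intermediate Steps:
n(g, s) = -4 + g**2 (n(g, s) = g*g - 4 = g**2 - 4 = -4 + g**2)
I(Y, v) = -4 + Y + v**2 (I(Y, v) = (-4 + v**2) + Y = -4 + Y + v**2)
((-111663 - 66236) + G(-452)) - I(358, -235 + 58) = ((-111663 - 66236) + 200*sqrt(-452)) - (-4 + 358 + (-235 + 58)**2) = (-177899 + 200*(2*I*sqrt(113))) - (-4 + 358 + (-177)**2) = (-177899 + 400*I*sqrt(113)) - (-4 + 358 + 31329) = (-177899 + 400*I*sqrt(113)) - 1*31683 = (-177899 + 400*I*sqrt(113)) - 31683 = -209582 + 400*I*sqrt(113)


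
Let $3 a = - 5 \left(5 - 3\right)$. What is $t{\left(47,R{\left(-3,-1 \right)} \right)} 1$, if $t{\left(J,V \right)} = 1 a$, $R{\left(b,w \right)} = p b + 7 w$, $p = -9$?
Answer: $- \frac{10}{3} \approx -3.3333$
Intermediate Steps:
$a = - \frac{10}{3}$ ($a = \frac{\left(-5\right) \left(5 - 3\right)}{3} = \frac{\left(-5\right) 2}{3} = \frac{1}{3} \left(-10\right) = - \frac{10}{3} \approx -3.3333$)
$R{\left(b,w \right)} = - 9 b + 7 w$
$t{\left(J,V \right)} = - \frac{10}{3}$ ($t{\left(J,V \right)} = 1 \left(- \frac{10}{3}\right) = - \frac{10}{3}$)
$t{\left(47,R{\left(-3,-1 \right)} \right)} 1 = \left(- \frac{10}{3}\right) 1 = - \frac{10}{3}$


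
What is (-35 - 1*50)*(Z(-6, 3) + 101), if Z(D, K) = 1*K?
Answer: -8840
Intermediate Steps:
Z(D, K) = K
(-35 - 1*50)*(Z(-6, 3) + 101) = (-35 - 1*50)*(3 + 101) = (-35 - 50)*104 = -85*104 = -8840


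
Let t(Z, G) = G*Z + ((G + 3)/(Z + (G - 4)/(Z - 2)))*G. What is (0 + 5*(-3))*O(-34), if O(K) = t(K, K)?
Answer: -9998040/593 ≈ -16860.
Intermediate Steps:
t(Z, G) = G*Z + G*(3 + G)/(Z + (-4 + G)/(-2 + Z)) (t(Z, G) = G*Z + ((3 + G)/(Z + (-4 + G)/(-2 + Z)))*G = G*Z + G*(3 + G)/(Z + (-4 + G)/(-2 + Z)))
O(K) = K*(-6 + K**3 - 3*K)/(-4 + K**2 - K) (O(K) = K*(-6 + K**3 - K - 2*K - 2*K**2 + 2*K*K)/(-4 + K + K**2 - 2*K) = K*(-6 + K**3 - K - 2*K - 2*K**2 + 2*K**2)/(-4 + K**2 - K) = K*(-6 + K**3 - 3*K)/(-4 + K**2 - K))
(0 + 5*(-3))*O(-34) = (0 + 5*(-3))*(-34*(-6 + (-34)**3 - 3*(-34))/(-4 + (-34)**2 - 1*(-34))) = (0 - 15)*(-34*(-6 - 39304 + 102)/(-4 + 1156 + 34)) = -(-510)*(-39208)/1186 = -15*666536/593 = -9998040/593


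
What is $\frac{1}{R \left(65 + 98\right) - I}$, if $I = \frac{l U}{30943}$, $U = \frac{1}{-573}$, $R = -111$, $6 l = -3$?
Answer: $- \frac{35460678}{641590047055} \approx -5.527 \cdot 10^{-5}$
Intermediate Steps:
$l = - \frac{1}{2}$ ($l = \frac{1}{6} \left(-3\right) = - \frac{1}{2} \approx -0.5$)
$U = - \frac{1}{573} \approx -0.0017452$
$I = \frac{1}{35460678}$ ($I = \frac{\left(- \frac{1}{2}\right) \left(- \frac{1}{573}\right)}{30943} = \frac{1}{1146} \cdot \frac{1}{30943} = \frac{1}{35460678} \approx 2.82 \cdot 10^{-8}$)
$\frac{1}{R \left(65 + 98\right) - I} = \frac{1}{- 111 \left(65 + 98\right) - \frac{1}{35460678}} = \frac{1}{\left(-111\right) 163 - \frac{1}{35460678}} = \frac{1}{-18093 - \frac{1}{35460678}} = \frac{1}{- \frac{641590047055}{35460678}} = - \frac{35460678}{641590047055}$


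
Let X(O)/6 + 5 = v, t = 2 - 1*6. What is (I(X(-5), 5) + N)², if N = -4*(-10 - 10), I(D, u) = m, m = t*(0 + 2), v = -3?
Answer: 5184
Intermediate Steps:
t = -4 (t = 2 - 6 = -4)
X(O) = -48 (X(O) = -30 + 6*(-3) = -30 - 18 = -48)
m = -8 (m = -4*(0 + 2) = -4*2 = -8)
I(D, u) = -8
N = 80 (N = -4*(-20) = 80)
(I(X(-5), 5) + N)² = (-8 + 80)² = 72² = 5184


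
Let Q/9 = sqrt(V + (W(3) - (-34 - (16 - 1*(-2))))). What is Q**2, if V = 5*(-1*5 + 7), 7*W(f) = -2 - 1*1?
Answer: 34911/7 ≈ 4987.3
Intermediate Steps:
W(f) = -3/7 (W(f) = (-2 - 1*1)/7 = (-2 - 1)/7 = (1/7)*(-3) = -3/7)
V = 10 (V = 5*(-5 + 7) = 5*2 = 10)
Q = 9*sqrt(3017)/7 (Q = 9*sqrt(10 + (-3/7 - (-34 - (16 - 1*(-2))))) = 9*sqrt(10 + (-3/7 - (-34 - (16 + 2)))) = 9*sqrt(10 + (-3/7 - (-34 - 1*18))) = 9*sqrt(10 + (-3/7 - (-34 - 18))) = 9*sqrt(10 + (-3/7 - 1*(-52))) = 9*sqrt(10 + (-3/7 + 52)) = 9*sqrt(10 + 361/7) = 9*sqrt(431/7) = 9*(sqrt(3017)/7) = 9*sqrt(3017)/7 ≈ 70.621)
Q**2 = (9*sqrt(3017)/7)**2 = 34911/7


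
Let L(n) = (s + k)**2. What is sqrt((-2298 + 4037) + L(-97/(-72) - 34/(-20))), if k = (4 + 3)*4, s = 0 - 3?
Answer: 2*sqrt(591) ≈ 48.621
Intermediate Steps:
s = -3
k = 28 (k = 7*4 = 28)
L(n) = 625 (L(n) = (-3 + 28)**2 = 25**2 = 625)
sqrt((-2298 + 4037) + L(-97/(-72) - 34/(-20))) = sqrt((-2298 + 4037) + 625) = sqrt(1739 + 625) = sqrt(2364) = 2*sqrt(591)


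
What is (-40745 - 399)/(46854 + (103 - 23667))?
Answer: -20572/11645 ≈ -1.7666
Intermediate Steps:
(-40745 - 399)/(46854 + (103 - 23667)) = -41144/(46854 - 23564) = -41144/23290 = -41144*1/23290 = -20572/11645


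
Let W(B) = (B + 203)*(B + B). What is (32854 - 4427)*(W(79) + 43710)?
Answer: 2509137582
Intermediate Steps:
W(B) = 2*B*(203 + B) (W(B) = (203 + B)*(2*B) = 2*B*(203 + B))
(32854 - 4427)*(W(79) + 43710) = (32854 - 4427)*(2*79*(203 + 79) + 43710) = 28427*(2*79*282 + 43710) = 28427*(44556 + 43710) = 28427*88266 = 2509137582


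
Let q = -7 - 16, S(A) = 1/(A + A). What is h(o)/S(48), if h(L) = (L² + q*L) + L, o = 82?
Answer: 472320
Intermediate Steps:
S(A) = 1/(2*A)
q = -23
h(L) = L² - 22*L (h(L) = (L² - 23*L) + L = L² - 22*L)
h(o)/S(48) = (82*(-22 + 82))/(((½)/48)) = (82*60)/(((½)*(1/48))) = 4920/(1/96) = 4920*96 = 472320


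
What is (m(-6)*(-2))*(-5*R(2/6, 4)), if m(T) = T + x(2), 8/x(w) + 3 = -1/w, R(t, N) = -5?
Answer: 2900/7 ≈ 414.29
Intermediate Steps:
x(w) = 8/(-3 - 1/w)
m(T) = -16/7 + T (m(T) = T - 8*2/(1 + 3*2) = T - 8*2/(1 + 6) = T - 8*2/7 = T - 8*2*1/7 = T - 16/7 = -16/7 + T)
(m(-6)*(-2))*(-5*R(2/6, 4)) = ((-16/7 - 6)*(-2))*(-5*(-5)) = -58/7*(-2)*25 = (116/7)*25 = 2900/7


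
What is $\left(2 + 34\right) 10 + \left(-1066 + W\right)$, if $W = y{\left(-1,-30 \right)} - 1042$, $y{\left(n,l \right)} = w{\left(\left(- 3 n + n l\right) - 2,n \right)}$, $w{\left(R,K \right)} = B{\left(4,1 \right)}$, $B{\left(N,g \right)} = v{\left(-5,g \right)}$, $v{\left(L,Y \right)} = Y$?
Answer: $-1747$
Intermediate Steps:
$B{\left(N,g \right)} = g$
$w{\left(R,K \right)} = 1$
$y{\left(n,l \right)} = 1$
$W = -1041$ ($W = 1 - 1042 = -1041$)
$\left(2 + 34\right) 10 + \left(-1066 + W\right) = \left(2 + 34\right) 10 - 2107 = 36 \cdot 10 - 2107 = 360 - 2107 = -1747$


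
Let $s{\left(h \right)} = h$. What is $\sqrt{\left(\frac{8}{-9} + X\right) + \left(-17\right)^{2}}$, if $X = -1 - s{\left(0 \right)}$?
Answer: $\frac{2 \sqrt{646}}{3} \approx 16.944$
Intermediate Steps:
$X = -1$ ($X = -1 - 0 = -1 + 0 = -1$)
$\sqrt{\left(\frac{8}{-9} + X\right) + \left(-17\right)^{2}} = \sqrt{\left(\frac{8}{-9} - 1\right) + \left(-17\right)^{2}} = \sqrt{\left(8 \left(- \frac{1}{9}\right) - 1\right) + 289} = \sqrt{\left(- \frac{8}{9} - 1\right) + 289} = \sqrt{- \frac{17}{9} + 289} = \sqrt{\frac{2584}{9}} = \frac{2 \sqrt{646}}{3}$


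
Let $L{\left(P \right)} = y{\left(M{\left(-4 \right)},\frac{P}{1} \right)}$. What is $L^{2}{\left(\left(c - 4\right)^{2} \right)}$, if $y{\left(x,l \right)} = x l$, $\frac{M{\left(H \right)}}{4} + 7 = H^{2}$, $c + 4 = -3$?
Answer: $18974736$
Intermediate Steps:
$c = -7$ ($c = -4 - 3 = -7$)
$M{\left(H \right)} = -28 + 4 H^{2}$
$y{\left(x,l \right)} = l x$
$L{\left(P \right)} = 36 P$ ($L{\left(P \right)} = \frac{P}{1} \left(-28 + 4 \left(-4\right)^{2}\right) = P 1 \left(-28 + 4 \cdot 16\right) = P \left(-28 + 64\right) = P 36 = 36 P$)
$L^{2}{\left(\left(c - 4\right)^{2} \right)} = \left(36 \left(-7 - 4\right)^{2}\right)^{2} = \left(36 \left(-11\right)^{2}\right)^{2} = \left(36 \cdot 121\right)^{2} = 4356^{2} = 18974736$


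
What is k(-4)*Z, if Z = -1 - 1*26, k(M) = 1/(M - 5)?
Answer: 3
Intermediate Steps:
k(M) = 1/(-5 + M)
Z = -27 (Z = -1 - 26 = -27)
k(-4)*Z = -27/(-5 - 4) = -27/(-9) = -1/9*(-27) = 3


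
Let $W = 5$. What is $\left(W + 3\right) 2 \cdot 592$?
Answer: $9472$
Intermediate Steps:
$\left(W + 3\right) 2 \cdot 592 = \left(5 + 3\right) 2 \cdot 592 = 8 \cdot 2 \cdot 592 = 16 \cdot 592 = 9472$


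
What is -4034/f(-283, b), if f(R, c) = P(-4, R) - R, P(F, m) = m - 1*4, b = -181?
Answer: 2017/2 ≈ 1008.5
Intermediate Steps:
P(F, m) = -4 + m (P(F, m) = m - 4 = -4 + m)
f(R, c) = -4 (f(R, c) = (-4 + R) - R = -4)
-4034/f(-283, b) = -4034/(-4) = -4034*(-1/4) = 2017/2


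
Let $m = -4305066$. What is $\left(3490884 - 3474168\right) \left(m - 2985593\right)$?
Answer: $-121870655844$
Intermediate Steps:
$\left(3490884 - 3474168\right) \left(m - 2985593\right) = \left(3490884 - 3474168\right) \left(-4305066 - 2985593\right) = 16716 \left(-7290659\right) = -121870655844$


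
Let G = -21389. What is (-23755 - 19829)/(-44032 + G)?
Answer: 14528/21807 ≈ 0.66621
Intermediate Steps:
(-23755 - 19829)/(-44032 + G) = (-23755 - 19829)/(-44032 - 21389) = -43584/(-65421) = -43584*(-1/65421) = 14528/21807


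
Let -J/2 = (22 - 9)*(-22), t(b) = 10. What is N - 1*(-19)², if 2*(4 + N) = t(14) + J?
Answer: -74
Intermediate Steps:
J = 572 (J = -2*(22 - 9)*(-22) = -26*(-22) = -2*(-286) = 572)
N = 287 (N = -4 + (10 + 572)/2 = -4 + (½)*582 = -4 + 291 = 287)
N - 1*(-19)² = 287 - 1*(-19)² = 287 - 1*361 = 287 - 361 = -74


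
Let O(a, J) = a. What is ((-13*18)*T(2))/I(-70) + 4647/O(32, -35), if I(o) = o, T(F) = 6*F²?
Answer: 252501/1120 ≈ 225.45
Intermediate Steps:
((-13*18)*T(2))/I(-70) + 4647/O(32, -35) = ((-13*18)*(6*2²))/(-70) + 4647/32 = -1404*4*(-1/70) + 4647*(1/32) = -234*24*(-1/70) + 4647/32 = -5616*(-1/70) + 4647/32 = 2808/35 + 4647/32 = 252501/1120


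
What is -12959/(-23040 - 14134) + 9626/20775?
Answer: 627060149/772289850 ≈ 0.81195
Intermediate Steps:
-12959/(-23040 - 14134) + 9626/20775 = -12959/(-37174) + 9626*(1/20775) = -12959*(-1/37174) + 9626/20775 = 12959/37174 + 9626/20775 = 627060149/772289850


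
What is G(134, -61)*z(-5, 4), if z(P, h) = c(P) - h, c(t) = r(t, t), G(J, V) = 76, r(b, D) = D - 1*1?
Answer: -760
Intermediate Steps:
r(b, D) = -1 + D (r(b, D) = D - 1 = -1 + D)
c(t) = -1 + t
z(P, h) = -1 + P - h (z(P, h) = (-1 + P) - h = -1 + P - h)
G(134, -61)*z(-5, 4) = 76*(-1 - 5 - 1*4) = 76*(-1 - 5 - 4) = 76*(-10) = -760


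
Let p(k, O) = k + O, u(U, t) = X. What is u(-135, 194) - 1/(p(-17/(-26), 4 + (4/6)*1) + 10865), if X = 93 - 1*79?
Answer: 11870312/847885 ≈ 14.000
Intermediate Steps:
X = 14 (X = 93 - 79 = 14)
u(U, t) = 14
p(k, O) = O + k
u(-135, 194) - 1/(p(-17/(-26), 4 + (4/6)*1) + 10865) = 14 - 1/(((4 + (4/6)*1) - 17/(-26)) + 10865) = 14 - 1/(((4 + (4*(⅙))*1) - 17*(-1/26)) + 10865) = 14 - 1/(((4 + (⅔)*1) + 17/26) + 10865) = 14 - 1/(((4 + ⅔) + 17/26) + 10865) = 14 - 1/((14/3 + 17/26) + 10865) = 14 - 1/(415/78 + 10865) = 14 - 1/847885/78 = 14 - 1*78/847885 = 14 - 78/847885 = 11870312/847885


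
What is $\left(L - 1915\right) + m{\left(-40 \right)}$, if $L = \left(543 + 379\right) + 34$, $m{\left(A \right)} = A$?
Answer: $-999$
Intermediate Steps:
$L = 956$ ($L = 922 + 34 = 956$)
$\left(L - 1915\right) + m{\left(-40 \right)} = \left(956 - 1915\right) - 40 = -959 - 40 = -999$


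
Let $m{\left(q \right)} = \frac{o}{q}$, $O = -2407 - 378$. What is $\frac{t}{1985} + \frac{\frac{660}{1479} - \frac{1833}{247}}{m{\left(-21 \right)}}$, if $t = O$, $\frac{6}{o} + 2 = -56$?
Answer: $- \frac{181740318}{128231} \approx -1417.3$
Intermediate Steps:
$o = - \frac{3}{29}$ ($o = \frac{6}{-2 - 56} = \frac{6}{-58} = 6 \left(- \frac{1}{58}\right) = - \frac{3}{29} \approx -0.10345$)
$O = -2785$ ($O = -2407 - 378 = -2785$)
$t = -2785$
$m{\left(q \right)} = - \frac{3}{29 q}$
$\frac{t}{1985} + \frac{\frac{660}{1479} - \frac{1833}{247}}{m{\left(-21 \right)}} = - \frac{2785}{1985} + \frac{\frac{660}{1479} - \frac{1833}{247}}{\left(- \frac{3}{29}\right) \frac{1}{-21}} = \left(-2785\right) \frac{1}{1985} + \frac{660 \cdot \frac{1}{1479} - \frac{141}{19}}{\left(- \frac{3}{29}\right) \left(- \frac{1}{21}\right)} = - \frac{557}{397} + \left(\frac{220}{493} - \frac{141}{19}\right) \frac{1}{\frac{1}{203}} = - \frac{557}{397} - \frac{457331}{323} = - \frac{181740318}{128231}$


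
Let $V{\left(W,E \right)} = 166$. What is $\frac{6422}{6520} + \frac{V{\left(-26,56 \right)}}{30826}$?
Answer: $\frac{49761723}{50246380} \approx 0.99035$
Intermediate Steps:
$\frac{6422}{6520} + \frac{V{\left(-26,56 \right)}}{30826} = \frac{6422}{6520} + \frac{166}{30826} = 6422 \cdot \frac{1}{6520} + 166 \cdot \frac{1}{30826} = \frac{3211}{3260} + \frac{83}{15413} = \frac{49761723}{50246380}$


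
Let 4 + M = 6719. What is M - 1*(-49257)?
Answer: 55972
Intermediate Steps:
M = 6715 (M = -4 + 6719 = 6715)
M - 1*(-49257) = 6715 - 1*(-49257) = 6715 + 49257 = 55972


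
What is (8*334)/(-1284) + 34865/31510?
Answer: -1971403/2022942 ≈ -0.97452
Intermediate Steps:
(8*334)/(-1284) + 34865/31510 = 2672*(-1/1284) + 34865*(1/31510) = -668/321 + 6973/6302 = -1971403/2022942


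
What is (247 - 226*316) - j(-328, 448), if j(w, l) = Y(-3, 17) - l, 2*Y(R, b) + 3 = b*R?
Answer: -70694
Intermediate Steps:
Y(R, b) = -3/2 + R*b/2 (Y(R, b) = -3/2 + (b*R)/2 = -3/2 + (R*b)/2 = -3/2 + R*b/2)
j(w, l) = -27 - l (j(w, l) = (-3/2 + (1/2)*(-3)*17) - l = (-3/2 - 51/2) - l = -27 - l)
(247 - 226*316) - j(-328, 448) = (247 - 226*316) - (-27 - 1*448) = (247 - 71416) - (-27 - 448) = -71169 - 1*(-475) = -71169 + 475 = -70694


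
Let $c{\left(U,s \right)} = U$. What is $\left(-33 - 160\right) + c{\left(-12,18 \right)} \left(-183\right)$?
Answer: $2003$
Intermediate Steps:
$\left(-33 - 160\right) + c{\left(-12,18 \right)} \left(-183\right) = \left(-33 - 160\right) - -2196 = -193 + 2196 = 2003$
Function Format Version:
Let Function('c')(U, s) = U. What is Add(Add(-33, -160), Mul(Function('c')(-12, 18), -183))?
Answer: 2003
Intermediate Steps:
Add(Add(-33, -160), Mul(Function('c')(-12, 18), -183)) = Add(Add(-33, -160), Mul(-12, -183)) = Add(-193, 2196) = 2003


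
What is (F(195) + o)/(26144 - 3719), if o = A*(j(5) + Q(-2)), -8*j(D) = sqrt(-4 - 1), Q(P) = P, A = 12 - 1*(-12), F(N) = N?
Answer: 49/7475 - I*sqrt(5)/7475 ≈ 0.0065552 - 0.00029914*I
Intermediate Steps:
A = 24 (A = 12 + 12 = 24)
j(D) = -I*sqrt(5)/8 (j(D) = -sqrt(-4 - 1)/8 = -I*sqrt(5)/8)
o = -48 - 3*I*sqrt(5) (o = 24*(-I*sqrt(5)/8 - 2) = 24*(-2 - I*sqrt(5)/8) = -48 - 3*I*sqrt(5) ≈ -48.0 - 6.7082*I)
(F(195) + o)/(26144 - 3719) = (195 + (-48 - 3*I*sqrt(5)))/(26144 - 3719) = (147 - 3*I*sqrt(5))/22425 = (147 - 3*I*sqrt(5))*(1/22425) = 49/7475 - I*sqrt(5)/7475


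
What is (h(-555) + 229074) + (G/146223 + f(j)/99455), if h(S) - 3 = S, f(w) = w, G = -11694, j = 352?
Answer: 1107768286694152/4847536155 ≈ 2.2852e+5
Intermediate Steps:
h(S) = 3 + S
(h(-555) + 229074) + (G/146223 + f(j)/99455) = ((3 - 555) + 229074) + (-11694/146223 + 352/99455) = (-552 + 229074) + (-11694*1/146223 + 352*(1/99455)) = 228522 + (-3898/48741 + 352/99455) = 228522 - 370518758/4847536155 = 1107768286694152/4847536155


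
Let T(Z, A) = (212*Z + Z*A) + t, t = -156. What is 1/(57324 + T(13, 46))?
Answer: 1/60522 ≈ 1.6523e-5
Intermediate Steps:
T(Z, A) = -156 + 212*Z + A*Z (T(Z, A) = (212*Z + Z*A) - 156 = (212*Z + A*Z) - 156 = -156 + 212*Z + A*Z)
1/(57324 + T(13, 46)) = 1/(57324 + (-156 + 212*13 + 46*13)) = 1/(57324 + (-156 + 2756 + 598)) = 1/(57324 + 3198) = 1/60522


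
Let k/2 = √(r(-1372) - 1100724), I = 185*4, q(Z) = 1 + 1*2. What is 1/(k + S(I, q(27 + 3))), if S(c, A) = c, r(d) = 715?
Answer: 185/1236909 - I*√1100009/2473818 ≈ 0.00014957 - 0.00042397*I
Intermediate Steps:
q(Z) = 3 (q(Z) = 1 + 2 = 3)
I = 740
k = 2*I*√1100009 (k = 2*√(715 - 1100724) = 2*√(-1100009) = 2*(I*√1100009) = 2*I*√1100009 ≈ 2097.6*I)
1/(k + S(I, q(27 + 3))) = 1/(2*I*√1100009 + 740) = 1/(740 + 2*I*√1100009)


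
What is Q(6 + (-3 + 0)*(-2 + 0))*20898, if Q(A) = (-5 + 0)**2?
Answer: 522450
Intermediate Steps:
Q(A) = 25 (Q(A) = (-5)**2 = 25)
Q(6 + (-3 + 0)*(-2 + 0))*20898 = 25*20898 = 522450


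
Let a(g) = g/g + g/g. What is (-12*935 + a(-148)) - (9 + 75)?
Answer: -11302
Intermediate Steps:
a(g) = 2 (a(g) = 1 + 1 = 2)
(-12*935 + a(-148)) - (9 + 75) = (-12*935 + 2) - (9 + 75) = (-11220 + 2) - 1*84 = -11218 - 84 = -11302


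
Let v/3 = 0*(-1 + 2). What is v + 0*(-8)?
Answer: 0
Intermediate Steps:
v = 0 (v = 3*(0*(-1 + 2)) = 3*(0*1) = 3*0 = 0)
v + 0*(-8) = 0 + 0*(-8) = 0 + 0 = 0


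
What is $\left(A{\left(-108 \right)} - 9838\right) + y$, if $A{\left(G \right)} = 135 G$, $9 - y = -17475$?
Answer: $-6934$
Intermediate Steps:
$y = 17484$ ($y = 9 - -17475 = 9 + 17475 = 17484$)
$\left(A{\left(-108 \right)} - 9838\right) + y = \left(135 \left(-108\right) - 9838\right) + 17484 = \left(-14580 - 9838\right) + 17484 = -24418 + 17484 = -6934$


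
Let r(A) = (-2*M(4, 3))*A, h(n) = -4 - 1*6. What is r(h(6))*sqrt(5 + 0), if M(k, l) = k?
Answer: 80*sqrt(5) ≈ 178.89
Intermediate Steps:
h(n) = -10 (h(n) = -4 - 6 = -10)
r(A) = -8*A (r(A) = (-2*4)*A = -8*A)
r(h(6))*sqrt(5 + 0) = (-8*(-10))*sqrt(5 + 0) = 80*sqrt(5)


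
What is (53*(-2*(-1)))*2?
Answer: 212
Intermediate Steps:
(53*(-2*(-1)))*2 = (53*2)*2 = 106*2 = 212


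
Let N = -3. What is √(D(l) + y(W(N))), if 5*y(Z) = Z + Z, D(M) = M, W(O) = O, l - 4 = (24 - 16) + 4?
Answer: √370/5 ≈ 3.8471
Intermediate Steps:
l = 16 (l = 4 + ((24 - 16) + 4) = 4 + (8 + 4) = 4 + 12 = 16)
y(Z) = 2*Z/5 (y(Z) = (Z + Z)/5 = (2*Z)/5 = 2*Z/5)
√(D(l) + y(W(N))) = √(16 + (⅖)*(-3)) = √(16 - 6/5) = √(74/5) = √370/5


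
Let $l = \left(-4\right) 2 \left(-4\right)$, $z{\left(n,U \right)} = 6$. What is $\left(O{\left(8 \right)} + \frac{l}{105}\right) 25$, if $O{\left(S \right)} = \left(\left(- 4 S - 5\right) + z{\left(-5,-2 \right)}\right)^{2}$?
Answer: $\frac{504685}{21} \approx 24033.0$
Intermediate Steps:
$O{\left(S \right)} = \left(1 - 4 S\right)^{2}$ ($O{\left(S \right)} = \left(\left(- 4 S - 5\right) + 6\right)^{2} = \left(\left(-5 - 4 S\right) + 6\right)^{2} = \left(1 - 4 S\right)^{2}$)
$l = 32$ ($l = \left(-8\right) \left(-4\right) = 32$)
$\left(O{\left(8 \right)} + \frac{l}{105}\right) 25 = \left(\left(-1 + 4 \cdot 8\right)^{2} + \frac{32}{105}\right) 25 = \left(\left(-1 + 32\right)^{2} + 32 \cdot \frac{1}{105}\right) 25 = \left(31^{2} + \frac{32}{105}\right) 25 = \left(961 + \frac{32}{105}\right) 25 = \frac{100937}{105} \cdot 25 = \frac{504685}{21}$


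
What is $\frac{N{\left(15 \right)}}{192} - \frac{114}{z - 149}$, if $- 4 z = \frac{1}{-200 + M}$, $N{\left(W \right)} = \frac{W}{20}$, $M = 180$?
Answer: $\frac{782213}{1017088} \approx 0.76907$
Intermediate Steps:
$N{\left(W \right)} = \frac{W}{20}$ ($N{\left(W \right)} = W \frac{1}{20} = \frac{W}{20}$)
$z = \frac{1}{80}$ ($z = - \frac{1}{4 \left(-200 + 180\right)} = - \frac{1}{4 \left(-20\right)} = \left(- \frac{1}{4}\right) \left(- \frac{1}{20}\right) = \frac{1}{80} \approx 0.0125$)
$\frac{N{\left(15 \right)}}{192} - \frac{114}{z - 149} = \frac{\frac{1}{20} \cdot 15}{192} - \frac{114}{\frac{1}{80} - 149} = \frac{3}{4} \cdot \frac{1}{192} - \frac{114}{\frac{1}{80} - 149} = \frac{1}{256} - \frac{114}{- \frac{11919}{80}} = \frac{1}{256} - - \frac{3040}{3973} = \frac{1}{256} + \frac{3040}{3973} = \frac{782213}{1017088}$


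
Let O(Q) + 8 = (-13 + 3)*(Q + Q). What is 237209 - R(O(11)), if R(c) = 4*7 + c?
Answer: 237409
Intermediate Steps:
O(Q) = -8 - 20*Q (O(Q) = -8 + (-13 + 3)*(Q + Q) = -8 - 20*Q)
R(c) = 28 + c
237209 - R(O(11)) = 237209 - (28 + (-8 - 20*11)) = 237209 - (28 + (-8 - 220)) = 237209 - (28 - 228) = 237209 - 1*(-200) = 237209 + 200 = 237409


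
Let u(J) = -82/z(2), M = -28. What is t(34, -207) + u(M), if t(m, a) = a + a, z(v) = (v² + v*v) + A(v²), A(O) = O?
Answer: -2525/6 ≈ -420.83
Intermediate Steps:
z(v) = 3*v² (z(v) = (v² + v*v) + v² = (v² + v²) + v² = 2*v² + v² = 3*v²)
t(m, a) = 2*a
u(J) = -41/6 (u(J) = -82/(3*2²) = -82/(3*4) = -82/12 = -82*1/12 = -41/6)
t(34, -207) + u(M) = 2*(-207) - 41/6 = -414 - 41/6 = -2525/6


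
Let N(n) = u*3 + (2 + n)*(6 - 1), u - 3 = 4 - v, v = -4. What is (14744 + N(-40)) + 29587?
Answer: 44174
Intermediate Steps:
u = 11 (u = 3 + (4 - 1*(-4)) = 3 + (4 + 4) = 3 + 8 = 11)
N(n) = 43 + 5*n (N(n) = 11*3 + (2 + n)*(6 - 1) = 33 + (2 + n)*5 = 33 + (10 + 5*n) = 43 + 5*n)
(14744 + N(-40)) + 29587 = (14744 + (43 + 5*(-40))) + 29587 = (14744 + (43 - 200)) + 29587 = (14744 - 157) + 29587 = 14587 + 29587 = 44174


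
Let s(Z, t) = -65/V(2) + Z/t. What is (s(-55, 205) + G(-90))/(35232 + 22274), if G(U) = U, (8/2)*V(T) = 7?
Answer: -36567/16504222 ≈ -0.0022156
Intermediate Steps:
V(T) = 7/4 (V(T) = (¼)*7 = 7/4)
s(Z, t) = -260/7 + Z/t (s(Z, t) = -65/7/4 + Z/t = -65*4/7 + Z/t = -260/7 + Z/t)
(s(-55, 205) + G(-90))/(35232 + 22274) = ((-260/7 - 55/205) - 90)/(35232 + 22274) = ((-260/7 - 55*1/205) - 90)/57506 = ((-260/7 - 11/41) - 90)*(1/57506) = (-10737/287 - 90)*(1/57506) = -36567/287*1/57506 = -36567/16504222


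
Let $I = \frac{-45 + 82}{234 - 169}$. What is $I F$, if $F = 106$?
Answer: $\frac{3922}{65} \approx 60.338$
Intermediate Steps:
$I = \frac{37}{65} \approx 0.56923$
$I F = \frac{37}{65} \cdot 106 = \frac{3922}{65}$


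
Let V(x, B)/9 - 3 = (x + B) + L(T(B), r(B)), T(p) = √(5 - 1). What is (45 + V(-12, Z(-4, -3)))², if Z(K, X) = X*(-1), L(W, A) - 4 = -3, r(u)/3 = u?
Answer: 0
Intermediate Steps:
T(p) = 2 (T(p) = √4 = 2)
r(u) = 3*u
L(W, A) = 1 (L(W, A) = 4 - 3 = 1)
Z(K, X) = -X
V(x, B) = 36 + 9*B + 9*x (V(x, B) = 27 + 9*((x + B) + 1) = 27 + 9*((B + x) + 1) = 27 + 9*(1 + B + x) = 27 + (9 + 9*B + 9*x) = 36 + 9*B + 9*x)
(45 + V(-12, Z(-4, -3)))² = (45 + (36 + 9*(-1*(-3)) + 9*(-12)))² = (45 + (36 + 9*3 - 108))² = (45 + (36 + 27 - 108))² = (45 - 45)² = 0² = 0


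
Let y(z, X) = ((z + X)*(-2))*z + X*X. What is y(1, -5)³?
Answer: 35937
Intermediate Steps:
y(z, X) = X² + z*(-2*X - 2*z) (y(z, X) = ((X + z)*(-2))*z + X² = (-2*X - 2*z)*z + X² = z*(-2*X - 2*z) + X² = X² + z*(-2*X - 2*z))
y(1, -5)³ = ((-5)² - 2*1² - 2*(-5)*1)³ = (25 - 2*1 + 10)³ = (25 - 2 + 10)³ = 33³ = 35937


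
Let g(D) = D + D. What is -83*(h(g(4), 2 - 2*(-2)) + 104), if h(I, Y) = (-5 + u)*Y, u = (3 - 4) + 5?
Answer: -8134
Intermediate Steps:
u = 4 (u = -1 + 5 = 4)
g(D) = 2*D
h(I, Y) = -Y (h(I, Y) = (-5 + 4)*Y = -Y)
-83*(h(g(4), 2 - 2*(-2)) + 104) = -83*(-(2 - 2*(-2)) + 104) = -83*(-(2 + 4) + 104) = -83*(-1*6 + 104) = -83*(-6 + 104) = -83*98 = -8134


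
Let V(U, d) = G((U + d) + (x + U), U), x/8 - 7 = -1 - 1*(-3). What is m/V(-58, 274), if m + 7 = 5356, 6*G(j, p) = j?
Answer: 16047/115 ≈ 139.54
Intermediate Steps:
x = 72 (x = 56 + 8*(-1 - 1*(-3)) = 56 + 8*(-1 + 3) = 56 + 8*2 = 56 + 16 = 72)
G(j, p) = j/6
V(U, d) = 12 + U/3 + d/6 (V(U, d) = ((U + d) + (72 + U))/6 = (72 + d + 2*U)/6 = 12 + U/3 + d/6)
m = 5349 (m = -7 + 5356 = 5349)
m/V(-58, 274) = 5349/(12 + (⅓)*(-58) + (⅙)*274) = 5349/(12 - 58/3 + 137/3) = 5349/(115/3) = 5349*(3/115) = 16047/115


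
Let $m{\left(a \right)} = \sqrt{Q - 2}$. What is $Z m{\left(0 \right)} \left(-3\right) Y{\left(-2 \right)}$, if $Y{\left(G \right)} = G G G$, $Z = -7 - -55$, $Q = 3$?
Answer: $1152$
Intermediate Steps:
$m{\left(a \right)} = 1$ ($m{\left(a \right)} = \sqrt{3 - 2} = \sqrt{1} = 1$)
$Z = 48$ ($Z = -7 + 55 = 48$)
$Y{\left(G \right)} = G^{3}$ ($Y{\left(G \right)} = G^{2} G = G^{3}$)
$Z m{\left(0 \right)} \left(-3\right) Y{\left(-2 \right)} = 48 \cdot 1 \left(-3\right) \left(-2\right)^{3} = 48 \left(\left(-3\right) \left(-8\right)\right) = 48 \cdot 24 = 1152$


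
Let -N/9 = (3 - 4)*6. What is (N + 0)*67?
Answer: 3618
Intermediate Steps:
N = 54 (N = -9*(3 - 4)*6 = -(-9)*6 = -9*(-6) = 54)
(N + 0)*67 = (54 + 0)*67 = 54*67 = 3618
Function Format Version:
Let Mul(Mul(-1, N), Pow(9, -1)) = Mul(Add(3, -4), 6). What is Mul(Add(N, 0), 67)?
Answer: 3618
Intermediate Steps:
N = 54 (N = Mul(-9, Mul(Add(3, -4), 6)) = Mul(-9, Mul(-1, 6)) = Mul(-9, -6) = 54)
Mul(Add(N, 0), 67) = Mul(Add(54, 0), 67) = Mul(54, 67) = 3618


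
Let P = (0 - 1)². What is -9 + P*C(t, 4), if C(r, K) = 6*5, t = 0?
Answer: 21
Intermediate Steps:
C(r, K) = 30
P = 1 (P = (-1)² = 1)
-9 + P*C(t, 4) = -9 + 1*30 = -9 + 30 = 21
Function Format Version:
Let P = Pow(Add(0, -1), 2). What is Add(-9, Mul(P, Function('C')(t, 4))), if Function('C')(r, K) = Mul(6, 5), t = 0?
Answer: 21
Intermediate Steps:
Function('C')(r, K) = 30
P = 1 (P = Pow(-1, 2) = 1)
Add(-9, Mul(P, Function('C')(t, 4))) = Add(-9, Mul(1, 30)) = Add(-9, 30) = 21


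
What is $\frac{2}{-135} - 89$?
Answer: $- \frac{12017}{135} \approx -89.015$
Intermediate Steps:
$\frac{2}{-135} - 89 = 2 \left(- \frac{1}{135}\right) - 89 = - \frac{2}{135} - 89 = - \frac{12017}{135}$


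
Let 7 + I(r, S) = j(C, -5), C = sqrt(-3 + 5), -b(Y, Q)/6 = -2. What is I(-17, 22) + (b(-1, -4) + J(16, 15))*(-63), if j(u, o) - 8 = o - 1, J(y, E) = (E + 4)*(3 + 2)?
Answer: -6746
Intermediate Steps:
b(Y, Q) = 12 (b(Y, Q) = -6*(-2) = 12)
C = sqrt(2) ≈ 1.4142
J(y, E) = 20 + 5*E (J(y, E) = (4 + E)*5 = 20 + 5*E)
j(u, o) = 7 + o (j(u, o) = 8 + (o - 1) = 8 + (-1 + o) = 7 + o)
I(r, S) = -5 (I(r, S) = -7 + (7 - 5) = -7 + 2 = -5)
I(-17, 22) + (b(-1, -4) + J(16, 15))*(-63) = -5 + (12 + (20 + 5*15))*(-63) = -5 + (12 + (20 + 75))*(-63) = -5 + (12 + 95)*(-63) = -5 + 107*(-63) = -5 - 6741 = -6746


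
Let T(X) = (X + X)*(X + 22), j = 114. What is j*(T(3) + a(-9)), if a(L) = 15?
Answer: 18810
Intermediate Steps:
T(X) = 2*X*(22 + X) (T(X) = (2*X)*(22 + X) = 2*X*(22 + X))
j*(T(3) + a(-9)) = 114*(2*3*(22 + 3) + 15) = 114*(2*3*25 + 15) = 114*(150 + 15) = 114*165 = 18810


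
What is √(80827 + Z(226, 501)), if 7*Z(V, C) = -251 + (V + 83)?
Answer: √3960929/7 ≈ 284.32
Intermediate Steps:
Z(V, C) = -24 + V/7 (Z(V, C) = (-251 + (V + 83))/7 = (-251 + (83 + V))/7 = (-168 + V)/7 = -24 + V/7)
√(80827 + Z(226, 501)) = √(80827 + (-24 + (⅐)*226)) = √(80827 + (-24 + 226/7)) = √(80827 + 58/7) = √(565847/7) = √3960929/7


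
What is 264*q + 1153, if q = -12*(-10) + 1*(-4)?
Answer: 31777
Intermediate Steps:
q = 116 (q = 120 - 4 = 116)
264*q + 1153 = 264*116 + 1153 = 30624 + 1153 = 31777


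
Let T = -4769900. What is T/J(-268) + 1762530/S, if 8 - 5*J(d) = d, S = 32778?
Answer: -10850728510/125649 ≈ -86358.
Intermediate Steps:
J(d) = 8/5 - d/5
T/J(-268) + 1762530/S = -4769900/(8/5 - ⅕*(-268)) + 1762530/32778 = -4769900/(8/5 + 268/5) + 1762530*(1/32778) = -4769900/276/5 + 293755/5463 = -4769900*5/276 + 293755/5463 = -5962375/69 + 293755/5463 = -10850728510/125649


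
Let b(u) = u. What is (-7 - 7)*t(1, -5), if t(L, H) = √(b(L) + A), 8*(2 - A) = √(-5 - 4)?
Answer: -7*√(48 - 6*I)/2 ≈ -24.296 + 1.5126*I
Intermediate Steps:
A = 2 - 3*I/8 (A = 2 - √(-5 - 4)/8 = 2 - 3*I/8 ≈ 2.0 - 0.375*I)
t(L, H) = √(2 + L - 3*I/8) (t(L, H) = √(L + (2 - 3*I/8)) = √(2 + L - 3*I/8))
(-7 - 7)*t(1, -5) = (-7 - 7)*(√(32 - 6*I + 16*1)/4) = -7*√(32 - 6*I + 16)/2 = -7*√(48 - 6*I)/2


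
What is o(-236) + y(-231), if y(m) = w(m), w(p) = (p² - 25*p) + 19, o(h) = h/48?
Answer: 709801/12 ≈ 59150.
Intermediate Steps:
o(h) = h/48 (o(h) = h*(1/48) = h/48)
w(p) = 19 + p² - 25*p
y(m) = 19 + m² - 25*m
o(-236) + y(-231) = (1/48)*(-236) + (19 + (-231)² - 25*(-231)) = -59/12 + (19 + 53361 + 5775) = -59/12 + 59155 = 709801/12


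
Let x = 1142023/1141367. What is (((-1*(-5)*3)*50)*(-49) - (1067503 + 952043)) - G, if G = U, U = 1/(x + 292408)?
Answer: -686280531420838031/333745983759 ≈ -2.0563e+6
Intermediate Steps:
x = 1142023/1141367 (x = 1142023*(1/1141367) = 1142023/1141367 ≈ 1.0006)
U = 1141367/333745983759 (U = 1/(1142023/1141367 + 292408) = 1/(333745983759/1141367) = 1141367/333745983759 ≈ 3.4199e-6)
G = 1141367/333745983759 ≈ 3.4199e-6
(((-1*(-5)*3)*50)*(-49) - (1067503 + 952043)) - G = (((-1*(-5)*3)*50)*(-49) - (1067503 + 952043)) - 1*1141367/333745983759 = (((5*3)*50)*(-49) - 1*2019546) - 1141367/333745983759 = ((15*50)*(-49) - 2019546) - 1141367/333745983759 = (750*(-49) - 2019546) - 1141367/333745983759 = (-36750 - 2019546) - 1141367/333745983759 = -2056296 - 1141367/333745983759 = -686280531420838031/333745983759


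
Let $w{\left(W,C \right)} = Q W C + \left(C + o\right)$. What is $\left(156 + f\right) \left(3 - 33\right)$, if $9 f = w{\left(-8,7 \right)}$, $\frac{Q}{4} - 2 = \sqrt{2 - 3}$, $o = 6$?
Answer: $-3230 + \frac{2240 i}{3} \approx -3230.0 + 746.67 i$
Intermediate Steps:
$Q = 8 + 4 i$ ($Q = 8 + 4 \sqrt{2 - 3} = 8 + 4 \sqrt{-1} = 8 + 4 i \approx 8.0 + 4.0 i$)
$w{\left(W,C \right)} = 6 + C + C W \left(8 + 4 i\right)$ ($w{\left(W,C \right)} = \left(8 + 4 i\right) W C + \left(C + 6\right) = W \left(8 + 4 i\right) C + \left(6 + C\right) = C W \left(8 + 4 i\right) + \left(6 + C\right) = 6 + C + C W \left(8 + 4 i\right)$)
$f = - \frac{145}{3} - \frac{224 i}{9}$ ($f = \frac{6 + 7 + 4 \cdot 7 \left(-8\right) \left(2 + i\right)}{9} = \frac{6 + 7 - \left(448 + 224 i\right)}{9} = \frac{-435 - 224 i}{9} = - \frac{145}{3} - \frac{224 i}{9} \approx -48.333 - 24.889 i$)
$\left(156 + f\right) \left(3 - 33\right) = \left(156 - \left(\frac{145}{3} + \frac{224 i}{9}\right)\right) \left(3 - 33\right) = \left(\frac{323}{3} - \frac{224 i}{9}\right) \left(-30\right) = -3230 + \frac{2240 i}{3}$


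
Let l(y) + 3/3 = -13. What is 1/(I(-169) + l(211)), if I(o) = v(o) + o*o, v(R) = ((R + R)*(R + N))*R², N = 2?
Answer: 1/1612182753 ≈ 6.2028e-10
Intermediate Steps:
v(R) = 2*R³*(2 + R) (v(R) = ((R + R)*(R + 2))*R² = ((2*R)*(2 + R))*R² = (2*R*(2 + R))*R² = 2*R³*(2 + R))
I(o) = o² + 2*o³*(2 + o) (I(o) = 2*o³*(2 + o) + o*o = 2*o³*(2 + o) + o² = o² + 2*o³*(2 + o))
l(y) = -14 (l(y) = -1 - 13 = -14)
1/(I(-169) + l(211)) = 1/((-169)²*(1 + 2*(-169)*(2 - 169)) - 14) = 1/(28561*(1 + 2*(-169)*(-167)) - 14) = 1/(28561*(1 + 56446) - 14) = 1/(28561*56447 - 14) = 1/(1612182767 - 14) = 1/1612182753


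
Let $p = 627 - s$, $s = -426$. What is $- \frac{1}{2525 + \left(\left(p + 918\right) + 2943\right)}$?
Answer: $- \frac{1}{7439} \approx -0.00013443$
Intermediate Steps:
$p = 1053$ ($p = 627 - -426 = 627 + 426 = 1053$)
$- \frac{1}{2525 + \left(\left(p + 918\right) + 2943\right)} = - \frac{1}{2525 + \left(\left(1053 + 918\right) + 2943\right)} = - \frac{1}{2525 + \left(1971 + 2943\right)} = - \frac{1}{2525 + 4914} = - \frac{1}{7439}$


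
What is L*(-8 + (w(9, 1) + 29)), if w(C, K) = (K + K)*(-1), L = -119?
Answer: -2261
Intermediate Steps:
w(C, K) = -2*K (w(C, K) = (2*K)*(-1) = -2*K)
L*(-8 + (w(9, 1) + 29)) = -119*(-8 + (-2*1 + 29)) = -119*(-8 + (-2 + 29)) = -119*(-8 + 27) = -119*19 = -2261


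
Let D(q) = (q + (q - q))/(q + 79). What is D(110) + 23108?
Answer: 4367522/189 ≈ 23109.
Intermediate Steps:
D(q) = q/(79 + q) (D(q) = (q + 0)/(79 + q) = q/(79 + q))
D(110) + 23108 = 110/(79 + 110) + 23108 = 110/189 + 23108 = 4367522/189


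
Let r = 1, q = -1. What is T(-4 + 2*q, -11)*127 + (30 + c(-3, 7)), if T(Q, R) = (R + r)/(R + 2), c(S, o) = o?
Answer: 1603/9 ≈ 178.11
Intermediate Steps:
T(Q, R) = (1 + R)/(2 + R) (T(Q, R) = (R + 1)/(R + 2) = (1 + R)/(2 + R))
T(-4 + 2*q, -11)*127 + (30 + c(-3, 7)) = ((1 - 11)/(2 - 11))*127 + (30 + 7) = (-10/(-9))*127 + 37 = -1/9*(-10)*127 + 37 = (10/9)*127 + 37 = 1270/9 + 37 = 1603/9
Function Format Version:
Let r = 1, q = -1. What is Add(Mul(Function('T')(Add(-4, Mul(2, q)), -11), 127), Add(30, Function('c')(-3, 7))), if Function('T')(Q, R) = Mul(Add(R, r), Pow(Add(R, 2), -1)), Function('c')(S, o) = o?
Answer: Rational(1603, 9) ≈ 178.11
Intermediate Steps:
Function('T')(Q, R) = Mul(Pow(Add(2, R), -1), Add(1, R)) (Function('T')(Q, R) = Mul(Add(R, 1), Pow(Add(R, 2), -1)) = Mul(Add(1, R), Pow(Add(2, R), -1)) = Mul(Pow(Add(2, R), -1), Add(1, R)))
Add(Mul(Function('T')(Add(-4, Mul(2, q)), -11), 127), Add(30, Function('c')(-3, 7))) = Add(Mul(Mul(Pow(Add(2, -11), -1), Add(1, -11)), 127), Add(30, 7)) = Add(Mul(Mul(Pow(-9, -1), -10), 127), 37) = Add(Mul(Mul(Rational(-1, 9), -10), 127), 37) = Add(Mul(Rational(10, 9), 127), 37) = Add(Rational(1270, 9), 37) = Rational(1603, 9)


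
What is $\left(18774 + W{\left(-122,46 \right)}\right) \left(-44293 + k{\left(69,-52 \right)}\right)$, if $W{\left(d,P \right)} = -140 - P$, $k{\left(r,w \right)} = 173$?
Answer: $-820102560$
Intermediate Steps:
$\left(18774 + W{\left(-122,46 \right)}\right) \left(-44293 + k{\left(69,-52 \right)}\right) = \left(18774 - 186\right) \left(-44293 + 173\right) = \left(18774 - 186\right) \left(-44120\right) = 18588 \left(-44120\right) = -820102560$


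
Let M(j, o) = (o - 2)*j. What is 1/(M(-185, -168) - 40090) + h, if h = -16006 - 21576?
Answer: -324708481/8640 ≈ -37582.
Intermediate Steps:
M(j, o) = j*(-2 + o) (M(j, o) = (-2 + o)*j = j*(-2 + o))
h = -37582
1/(M(-185, -168) - 40090) + h = 1/(-185*(-2 - 168) - 40090) - 37582 = 1/(-185*(-170) - 40090) - 37582 = 1/(31450 - 40090) - 37582 = 1/(-8640) - 37582 = -1/8640 - 37582 = -324708481/8640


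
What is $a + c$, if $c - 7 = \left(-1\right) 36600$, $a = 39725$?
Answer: $3132$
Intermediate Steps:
$c = -36593$ ($c = 7 - 36600 = -36593$)
$a + c = 39725 - 36593 = 3132$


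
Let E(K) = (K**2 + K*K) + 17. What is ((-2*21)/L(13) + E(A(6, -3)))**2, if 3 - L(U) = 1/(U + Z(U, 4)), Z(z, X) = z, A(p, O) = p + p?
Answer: 10233601/121 ≈ 84575.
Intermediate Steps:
A(p, O) = 2*p
E(K) = 17 + 2*K**2 (E(K) = (K**2 + K**2) + 17 = 2*K**2 + 17 = 17 + 2*K**2)
L(U) = 3 - 1/(2*U) (L(U) = 3 - 1/(U + U) = 3 - 1/(2*U))
((-2*21)/L(13) + E(A(6, -3)))**2 = ((-2*21)/(3 - 1/2/13) + (17 + 2*(2*6)**2))**2 = (-42/(3 - 1/2*1/13) + (17 + 2*12**2))**2 = (-42/(3 - 1/26) + (17 + 2*144))**2 = (-42/77/26 + (17 + 288))**2 = (-42*26/77 + 305)**2 = (-156/11 + 305)**2 = (3199/11)**2 = 10233601/121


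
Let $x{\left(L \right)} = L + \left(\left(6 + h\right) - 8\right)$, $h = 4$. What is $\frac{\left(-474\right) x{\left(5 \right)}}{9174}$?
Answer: $- \frac{553}{1529} \approx -0.36167$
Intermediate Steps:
$x{\left(L \right)} = 2 + L$ ($x{\left(L \right)} = L + \left(\left(6 + 4\right) - 8\right) = L + \left(10 - 8\right) = L + 2 = 2 + L$)
$\frac{\left(-474\right) x{\left(5 \right)}}{9174} = \frac{\left(-474\right) \left(2 + 5\right)}{9174} = \left(-474\right) 7 \cdot \frac{1}{9174} = \left(-3318\right) \frac{1}{9174} = - \frac{553}{1529}$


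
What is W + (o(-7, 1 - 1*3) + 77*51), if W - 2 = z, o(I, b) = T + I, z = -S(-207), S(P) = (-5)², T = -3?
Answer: 3894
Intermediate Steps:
S(P) = 25
z = -25 (z = -1*25 = -25)
o(I, b) = -3 + I
W = -23 (W = 2 - 25 = -23)
W + (o(-7, 1 - 1*3) + 77*51) = -23 + ((-3 - 7) + 77*51) = -23 + (-10 + 3927) = -23 + 3917 = 3894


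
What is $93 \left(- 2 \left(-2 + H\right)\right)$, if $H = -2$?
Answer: $744$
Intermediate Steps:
$93 \left(- 2 \left(-2 + H\right)\right) = 93 \left(- 2 \left(-2 - 2\right)\right) = 93 \left(\left(-2\right) \left(-4\right)\right) = 93 \cdot 8 = 744$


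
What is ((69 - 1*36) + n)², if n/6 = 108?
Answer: 463761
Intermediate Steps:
n = 648 (n = 6*108 = 648)
((69 - 1*36) + n)² = ((69 - 1*36) + 648)² = ((69 - 36) + 648)² = (33 + 648)² = 681² = 463761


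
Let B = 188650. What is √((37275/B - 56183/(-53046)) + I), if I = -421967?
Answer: I*√3990849462636773/97251 ≈ 649.59*I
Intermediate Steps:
√((37275/B - 56183/(-53046)) + I) = √((37275/188650 - 56183/(-53046)) - 421967) = √((37275*(1/188650) - 56183*(-1/53046)) - 421967) = √((213/1078 + 56183/53046) - 421967) = √(2566574/2042271 - 421967) = √(-861768400483/2042271) = I*√3990849462636773/97251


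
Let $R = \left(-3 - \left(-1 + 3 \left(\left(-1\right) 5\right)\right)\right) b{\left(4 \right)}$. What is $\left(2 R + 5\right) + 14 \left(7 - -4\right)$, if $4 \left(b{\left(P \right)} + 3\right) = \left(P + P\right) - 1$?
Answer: $\frac{253}{2} \approx 126.5$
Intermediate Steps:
$b{\left(P \right)} = - \frac{13}{4} + \frac{P}{2}$ ($b{\left(P \right)} = -3 + \frac{\left(P + P\right) - 1}{4} = -3 + \frac{2 P - 1}{4} = -3 + \frac{-1 + 2 P}{4} = -3 + \left(- \frac{1}{4} + \frac{P}{2}\right) = - \frac{13}{4} + \frac{P}{2}$)
$R = - \frac{65}{4}$ ($R = \left(-3 - \left(-1 + 3 \left(\left(-1\right) 5\right)\right)\right) \left(- \frac{13}{4} + \frac{1}{2} \cdot 4\right) = \left(-3 + \left(1 - -15\right)\right) \left(- \frac{13}{4} + 2\right) = \left(-3 + \left(1 + 15\right)\right) \left(- \frac{5}{4}\right) = \left(-3 + 16\right) \left(- \frac{5}{4}\right) = 13 \left(- \frac{5}{4}\right) = - \frac{65}{4} \approx -16.25$)
$\left(2 R + 5\right) + 14 \left(7 - -4\right) = \left(2 \left(- \frac{65}{4}\right) + 5\right) + 14 \left(7 - -4\right) = \left(- \frac{65}{2} + 5\right) + 14 \left(7 + 4\right) = - \frac{55}{2} + 14 \cdot 11 = - \frac{55}{2} + 154 = \frac{253}{2}$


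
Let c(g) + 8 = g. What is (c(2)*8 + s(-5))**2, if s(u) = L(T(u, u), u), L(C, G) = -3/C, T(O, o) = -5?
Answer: 56169/25 ≈ 2246.8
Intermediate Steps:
c(g) = -8 + g
s(u) = 3/5 (s(u) = -3/(-5) = -3*(-1/5) = 3/5)
(c(2)*8 + s(-5))**2 = ((-8 + 2)*8 + 3/5)**2 = (-6*8 + 3/5)**2 = (-48 + 3/5)**2 = (-237/5)**2 = 56169/25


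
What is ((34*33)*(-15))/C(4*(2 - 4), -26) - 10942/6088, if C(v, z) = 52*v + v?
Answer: 1528463/40333 ≈ 37.896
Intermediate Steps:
C(v, z) = 53*v
((34*33)*(-15))/C(4*(2 - 4), -26) - 10942/6088 = ((34*33)*(-15))/((53*(4*(2 - 4)))) - 10942/6088 = (1122*(-15))/((53*(4*(-2)))) - 10942*1/6088 = -16830/(53*(-8)) - 5471/3044 = -16830/(-424) - 5471/3044 = -16830*(-1/424) - 5471/3044 = 8415/212 - 5471/3044 = 1528463/40333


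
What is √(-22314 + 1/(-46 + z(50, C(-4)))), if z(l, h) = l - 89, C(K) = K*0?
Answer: I*√161218735/85 ≈ 149.38*I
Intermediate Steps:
C(K) = 0
z(l, h) = -89 + l
√(-22314 + 1/(-46 + z(50, C(-4)))) = √(-22314 + 1/(-46 + (-89 + 50))) = √(-22314 + 1/(-46 - 39)) = √(-22314 + 1/(-85)) = √(-22314 - 1/85) = √(-1896691/85) = I*√161218735/85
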